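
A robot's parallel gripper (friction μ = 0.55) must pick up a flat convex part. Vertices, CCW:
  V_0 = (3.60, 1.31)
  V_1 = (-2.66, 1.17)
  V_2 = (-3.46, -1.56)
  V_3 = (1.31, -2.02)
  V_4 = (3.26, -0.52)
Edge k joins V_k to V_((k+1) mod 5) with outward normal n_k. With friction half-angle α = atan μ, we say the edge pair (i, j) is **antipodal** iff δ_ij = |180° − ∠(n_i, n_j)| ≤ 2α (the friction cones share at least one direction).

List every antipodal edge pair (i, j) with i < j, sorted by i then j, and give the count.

α = atan 0.55 = 28.81°;  2α = 57.62°
n_0 = (-0.0224, +0.9998)
n_1 = (-0.9596, +0.2812)
n_2 = (-0.0960, -0.9954)
n_3 = (+0.6097, -0.7926)
n_4 = (+0.9832, -0.1827)
  (0,1): δ = 107.61°  ·
  (0,2): δ = 6.79°  ✓
  (0,3): δ = 36.29°  ✓
  (0,4): δ = 78.19°  ·
  (1,2): δ = 79.18°  ·
  (1,3): δ = 36.10°  ✓
  (1,4): δ = 5.81°  ✓
  (2,3): δ = 136.92°  ·
  (2,4): δ = 95.02°  ·
  (3,4): δ = 138.09°  ·
antipodal pairs: 4

count = 4; pairs: (0,2), (0,3), (1,3), (1,4)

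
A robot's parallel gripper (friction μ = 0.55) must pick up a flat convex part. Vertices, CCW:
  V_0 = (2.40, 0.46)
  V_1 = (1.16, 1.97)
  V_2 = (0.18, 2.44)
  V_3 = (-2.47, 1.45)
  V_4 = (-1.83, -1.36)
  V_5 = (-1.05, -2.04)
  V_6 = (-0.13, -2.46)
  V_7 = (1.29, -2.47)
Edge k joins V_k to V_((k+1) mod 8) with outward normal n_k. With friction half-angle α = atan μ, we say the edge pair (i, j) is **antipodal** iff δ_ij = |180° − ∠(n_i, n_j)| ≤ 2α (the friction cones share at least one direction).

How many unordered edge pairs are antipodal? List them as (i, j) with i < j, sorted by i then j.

count = 12; pairs: (0,3), (0,4), (0,5), (0,6), (1,3), (1,4), (1,5), (1,6), (2,5), (2,6), (2,7), (3,7)

α = atan 0.55 = 28.81°;  2α = 57.62°
n_0 = (+0.7728, +0.6346)
n_1 = (+0.4324, +0.9017)
n_2 = (-0.3500, +0.9368)
n_3 = (-0.9750, -0.2221)
n_4 = (-0.6571, -0.7538)
n_5 = (-0.4153, -0.9097)
n_6 = (-0.0070, -1.0000)
n_7 = (+0.9351, -0.3543)
  (0,1): δ = 155.01°  ·
  (0,2): δ = 108.91°  ·
  (0,3): δ = 26.56°  ✓
  (0,4): δ = 9.53°  ✓
  (0,5): δ = 26.07°  ✓
  (0,6): δ = 50.20°  ✓
  (0,7): δ = 119.86°  ·
  (1,2): δ = 133.89°  ·
  (1,3): δ = 51.55°  ✓
  (1,4): δ = 15.46°  ✓
  (1,5): δ = 1.08°  ✓
  (1,6): δ = 25.22°  ✓
  (1,7): δ = 94.87°  ·
  (2,3): δ = 97.65°  ·
  (2,4): δ = 61.57°  ·
  (2,5): δ = 45.02°  ✓
  (2,6): δ = 20.89°  ✓
  (2,7): δ = 48.77°  ✓
  (3,4): δ = 143.91°  ·
  (3,5): δ = 127.37°  ·
  (3,6): δ = 103.23°  ·
  (3,7): δ = 33.58°  ✓
  (4,5): δ = 163.46°  ·
  (4,6): δ = 139.32°  ·
  (4,7): δ = 69.67°  ·
  (5,6): δ = 155.87°  ·
  (5,7): δ = 86.21°  ·
  (6,7): δ = 110.35°  ·
antipodal pairs: 12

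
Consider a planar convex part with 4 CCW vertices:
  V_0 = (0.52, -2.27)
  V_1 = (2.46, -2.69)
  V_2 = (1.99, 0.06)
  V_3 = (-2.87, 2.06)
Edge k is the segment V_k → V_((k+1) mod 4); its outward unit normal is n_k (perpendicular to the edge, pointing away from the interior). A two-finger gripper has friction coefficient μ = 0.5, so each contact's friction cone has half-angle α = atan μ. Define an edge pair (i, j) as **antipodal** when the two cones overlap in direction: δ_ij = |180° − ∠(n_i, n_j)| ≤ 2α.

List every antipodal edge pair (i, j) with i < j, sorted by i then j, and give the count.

α = atan 0.5 = 26.57°;  2α = 53.13°
n_0 = (-0.2116, -0.9774)
n_1 = (+0.9857, +0.1685)
n_2 = (+0.3806, +0.9248)
n_3 = (-0.7874, -0.6165)
  (0,1): δ = 68.09°  ·
  (0,2): δ = 10.15°  ✓
  (0,3): δ = 140.27°  ·
  (1,2): δ = 122.07°  ·
  (1,3): δ = 28.36°  ✓
  (2,3): δ = 29.57°  ✓
antipodal pairs: 3

count = 3; pairs: (0,2), (1,3), (2,3)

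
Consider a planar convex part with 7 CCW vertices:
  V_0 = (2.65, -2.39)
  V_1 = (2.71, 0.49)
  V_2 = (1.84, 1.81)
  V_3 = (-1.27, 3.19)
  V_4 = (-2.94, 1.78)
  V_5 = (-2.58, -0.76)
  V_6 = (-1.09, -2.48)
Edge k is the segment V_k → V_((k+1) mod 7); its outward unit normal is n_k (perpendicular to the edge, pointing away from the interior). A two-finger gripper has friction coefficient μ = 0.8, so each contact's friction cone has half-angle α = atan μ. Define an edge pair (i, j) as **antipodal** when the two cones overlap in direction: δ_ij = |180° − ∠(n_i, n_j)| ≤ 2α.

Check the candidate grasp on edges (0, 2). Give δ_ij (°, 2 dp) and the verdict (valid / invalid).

δ = 112.73°, invalid

α = atan 0.8 = 38.66°;  2α = 77.32°
edge 0: e_0 = (+0.06, +2.88);  n_0 = (+0.9998, -0.0208)
edge 2: e_2 = (-3.11, +1.38);  n_2 = (+0.4056, +0.9141)
∠(n_0, n_2) = 67.27°
δ = |180° − 67.27°| = 112.73°
112.73° > 2α = 77.32°  →  invalid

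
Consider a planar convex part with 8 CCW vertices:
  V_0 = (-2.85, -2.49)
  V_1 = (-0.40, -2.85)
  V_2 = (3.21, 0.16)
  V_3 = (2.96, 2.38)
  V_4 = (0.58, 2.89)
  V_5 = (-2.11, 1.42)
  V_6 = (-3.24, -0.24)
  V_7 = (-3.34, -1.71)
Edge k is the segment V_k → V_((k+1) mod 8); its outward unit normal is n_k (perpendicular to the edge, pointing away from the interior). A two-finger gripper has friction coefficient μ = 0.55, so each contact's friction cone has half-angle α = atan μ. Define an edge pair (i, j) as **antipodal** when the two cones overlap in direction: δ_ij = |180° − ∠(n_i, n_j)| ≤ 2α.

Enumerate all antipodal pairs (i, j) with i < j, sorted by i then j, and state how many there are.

α = atan 0.55 = 28.81°;  2α = 57.62°
n_0 = (-0.1454, -0.9894)
n_1 = (+0.6404, -0.7680)
n_2 = (+0.9937, +0.1119)
n_3 = (+0.2095, +0.9778)
n_4 = (-0.4795, +0.8775)
n_5 = (-0.8266, +0.5627)
n_6 = (-0.9977, +0.0679)
n_7 = (-0.8468, -0.5319)
  (0,1): δ = 131.82°  ·
  (0,2): δ = 75.22°  ·
  (0,3): δ = 3.74°  ✓
  (0,4): δ = 37.01°  ✓
  (0,5): δ = 64.12°  ·
  (0,6): δ = 94.47°  ·
  (0,7): δ = 130.50°  ·
  (1,2): δ = 123.40°  ·
  (1,3): δ = 51.92°  ✓
  (1,4): δ = 11.17°  ✓
  (1,5): δ = 15.93°  ✓
  (1,6): δ = 46.29°  ✓
  (1,7): δ = 82.32°  ·
  (2,3): δ = 108.52°  ·
  (2,4): δ = 67.77°  ·
  (2,5): δ = 40.67°  ✓
  (2,6): δ = 10.32°  ✓
  (2,7): δ = 25.71°  ✓
  (3,4): δ = 139.25°  ·
  (3,5): δ = 112.15°  ·
  (3,6): δ = 81.80°  ·
  (3,7): δ = 45.77°  ✓
  (4,5): δ = 152.90°  ·
  (4,6): δ = 122.55°  ·
  (4,7): δ = 86.52°  ·
  (5,6): δ = 149.65°  ·
  (5,7): δ = 113.62°  ·
  (6,7): δ = 143.97°  ·
antipodal pairs: 10

count = 10; pairs: (0,3), (0,4), (1,3), (1,4), (1,5), (1,6), (2,5), (2,6), (2,7), (3,7)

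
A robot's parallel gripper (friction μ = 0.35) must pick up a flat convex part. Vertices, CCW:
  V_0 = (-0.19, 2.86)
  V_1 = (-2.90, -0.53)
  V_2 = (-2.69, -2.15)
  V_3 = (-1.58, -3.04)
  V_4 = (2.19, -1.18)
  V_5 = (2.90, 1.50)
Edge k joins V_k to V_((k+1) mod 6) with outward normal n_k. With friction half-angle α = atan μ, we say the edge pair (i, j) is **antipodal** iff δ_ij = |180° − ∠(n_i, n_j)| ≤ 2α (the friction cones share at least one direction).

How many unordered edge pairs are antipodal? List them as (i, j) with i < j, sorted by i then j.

count = 4; pairs: (0,3), (0,4), (1,4), (2,5)

α = atan 0.35 = 19.29°;  2α = 38.58°
n_0 = (-0.7811, +0.6244)
n_1 = (-0.9917, -0.1286)
n_2 = (-0.6256, -0.7802)
n_3 = (+0.4424, -0.8968)
n_4 = (+0.9667, -0.2561)
n_5 = (+0.4028, +0.9153)
  (0,1): δ = 133.97°  ·
  (0,2): δ = 90.08°  ·
  (0,3): δ = 25.10°  ✓
  (0,4): δ = 23.80°  ✓
  (0,5): δ = 104.88°  ·
  (1,2): δ = 136.11°  ·
  (1,3): δ = 71.13°  ·
  (1,4): δ = 22.22°  ✓
  (1,5): δ = 58.86°  ·
  (2,3): δ = 115.02°  ·
  (2,4): δ = 66.12°  ·
  (2,5): δ = 14.97°  ✓
  (3,4): δ = 131.10°  ·
  (3,5): δ = 50.02°  ·
  (4,5): δ = 98.92°  ·
antipodal pairs: 4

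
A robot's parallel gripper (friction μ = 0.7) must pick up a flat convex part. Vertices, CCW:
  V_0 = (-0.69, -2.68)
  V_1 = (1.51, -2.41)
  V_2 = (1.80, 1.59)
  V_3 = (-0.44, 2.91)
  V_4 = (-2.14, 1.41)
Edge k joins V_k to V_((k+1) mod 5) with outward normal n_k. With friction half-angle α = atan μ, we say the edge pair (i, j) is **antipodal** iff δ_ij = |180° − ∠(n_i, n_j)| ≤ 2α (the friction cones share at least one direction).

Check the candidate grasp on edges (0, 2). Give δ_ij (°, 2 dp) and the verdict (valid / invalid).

δ = 37.51°, valid

α = atan 0.7 = 34.99°;  2α = 69.98°
edge 0: e_0 = (+2.20, +0.27);  n_0 = (+0.1218, -0.9926)
edge 2: e_2 = (-2.24, +1.32);  n_2 = (+0.5077, +0.8615)
∠(n_0, n_2) = 142.49°
δ = |180° − 142.49°| = 37.51°
37.51° ≤ 2α = 69.98°  →  valid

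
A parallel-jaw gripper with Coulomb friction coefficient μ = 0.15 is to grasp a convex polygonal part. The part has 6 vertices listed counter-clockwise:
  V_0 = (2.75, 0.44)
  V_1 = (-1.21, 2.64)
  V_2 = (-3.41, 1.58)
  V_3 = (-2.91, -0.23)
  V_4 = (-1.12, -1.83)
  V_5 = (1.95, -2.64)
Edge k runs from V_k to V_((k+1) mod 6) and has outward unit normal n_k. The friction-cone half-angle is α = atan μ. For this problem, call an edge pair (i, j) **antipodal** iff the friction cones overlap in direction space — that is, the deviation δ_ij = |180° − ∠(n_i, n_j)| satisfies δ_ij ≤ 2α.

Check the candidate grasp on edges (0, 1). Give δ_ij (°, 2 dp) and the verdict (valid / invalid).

α = atan 0.15 = 8.53°;  2α = 17.06°
edge 0: e_0 = (-3.96, +2.20);  n_0 = (+0.4856, +0.8742)
edge 1: e_1 = (-2.20, -1.06);  n_1 = (-0.4341, +0.9009)
∠(n_0, n_1) = 54.78°
δ = |180° − 54.78°| = 125.22°
125.22° > 2α = 17.06°  →  invalid

δ = 125.22°, invalid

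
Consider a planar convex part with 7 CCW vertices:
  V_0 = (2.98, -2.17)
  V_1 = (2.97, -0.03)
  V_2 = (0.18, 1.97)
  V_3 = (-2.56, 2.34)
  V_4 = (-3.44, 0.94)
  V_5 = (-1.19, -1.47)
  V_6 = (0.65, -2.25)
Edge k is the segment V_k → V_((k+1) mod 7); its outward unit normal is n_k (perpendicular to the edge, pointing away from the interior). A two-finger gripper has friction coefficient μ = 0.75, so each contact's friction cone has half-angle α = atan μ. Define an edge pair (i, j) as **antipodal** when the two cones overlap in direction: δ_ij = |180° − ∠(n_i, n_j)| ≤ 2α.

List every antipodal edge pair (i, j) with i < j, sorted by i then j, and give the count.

count = 10; pairs: (0,3), (0,4), (0,5), (1,4), (1,5), (1,6), (2,4), (2,5), (2,6), (3,6)

α = atan 0.75 = 36.87°;  2α = 73.74°
n_0 = (+1.0000, +0.0047)
n_1 = (+0.5826, +0.8127)
n_2 = (+0.1338, +0.9910)
n_3 = (-0.8466, +0.5322)
n_4 = (-0.7310, -0.6824)
n_5 = (-0.3903, -0.9207)
n_6 = (+0.0343, -0.9994)
  (0,1): δ = 125.90°  ·
  (0,2): δ = 97.96°  ·
  (0,3): δ = 32.42°  ✓
  (0,4): δ = 42.77°  ✓
  (0,5): δ = 66.76°  ✓
  (0,6): δ = 91.70°  ·
  (1,2): δ = 152.06°  ·
  (1,3): δ = 86.52°  ·
  (1,4): δ = 11.33°  ✓
  (1,5): δ = 12.66°  ✓
  (1,6): δ = 37.60°  ✓
  (2,3): δ = 114.46°  ·
  (2,4): δ = 39.28°  ✓
  (2,5): δ = 15.28°  ✓
  (2,6): δ = 9.66°  ✓
  (3,4): δ = 104.81°  ·
  (3,5): δ = 80.82°  ·
  (3,6): δ = 55.88°  ✓
  (4,5): δ = 156.01°  ·
  (4,6): δ = 131.07°  ·
  (5,6): δ = 155.06°  ·
antipodal pairs: 10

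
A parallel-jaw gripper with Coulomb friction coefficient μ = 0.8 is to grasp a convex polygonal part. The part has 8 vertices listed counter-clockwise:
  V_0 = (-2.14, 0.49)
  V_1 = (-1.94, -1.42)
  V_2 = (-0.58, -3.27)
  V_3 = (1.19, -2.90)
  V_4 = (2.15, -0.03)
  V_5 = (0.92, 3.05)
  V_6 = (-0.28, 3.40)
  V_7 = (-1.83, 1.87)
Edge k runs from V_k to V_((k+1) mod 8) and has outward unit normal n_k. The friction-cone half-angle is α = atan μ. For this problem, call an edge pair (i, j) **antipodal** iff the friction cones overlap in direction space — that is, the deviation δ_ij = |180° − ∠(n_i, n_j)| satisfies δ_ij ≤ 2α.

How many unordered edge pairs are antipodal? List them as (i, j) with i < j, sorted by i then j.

count = 13; pairs: (0,3), (0,4), (0,5), (1,3), (1,4), (1,5), (2,5), (2,6), (2,7), (3,6), (3,7), (4,6), (4,7)

α = atan 0.8 = 38.66°;  2α = 77.32°
n_0 = (-0.9946, -0.1041)
n_1 = (-0.8057, -0.5923)
n_2 = (+0.2046, -0.9788)
n_3 = (+0.9484, -0.3172)
n_4 = (+0.9287, +0.3709)
n_5 = (+0.2800, +0.9600)
n_6 = (-0.7025, +0.7117)
n_7 = (-0.9757, +0.2192)
  (0,1): δ = 149.66°  ·
  (0,2): δ = 84.17°  ·
  (0,3): δ = 24.47°  ✓
  (0,4): δ = 15.79°  ✓
  (0,5): δ = 67.76°  ✓
  (0,6): δ = 128.65°  ·
  (0,7): δ = 161.36°  ·
  (1,2): δ = 114.51°  ·
  (1,3): δ = 54.82°  ✓
  (1,4): δ = 14.55°  ✓
  (1,5): δ = 37.42°  ✓
  (1,6): δ = 98.31°  ·
  (1,7): δ = 131.02°  ·
  (2,3): δ = 120.30°  ·
  (2,4): δ = 80.04°  ·
  (2,5): δ = 28.07°  ✓
  (2,6): δ = 32.82°  ✓
  (2,7): δ = 65.53°  ✓
  (3,4): δ = 139.74°  ·
  (3,5): δ = 87.77°  ·
  (3,6): δ = 26.88°  ✓
  (3,7): δ = 5.83°  ✓
  (4,5): δ = 128.03°  ·
  (4,6): δ = 67.14°  ✓
  (4,7): δ = 34.43°  ✓
  (5,6): δ = 119.11°  ·
  (5,7): δ = 86.40°  ·
  (6,7): δ = 147.29°  ·
antipodal pairs: 13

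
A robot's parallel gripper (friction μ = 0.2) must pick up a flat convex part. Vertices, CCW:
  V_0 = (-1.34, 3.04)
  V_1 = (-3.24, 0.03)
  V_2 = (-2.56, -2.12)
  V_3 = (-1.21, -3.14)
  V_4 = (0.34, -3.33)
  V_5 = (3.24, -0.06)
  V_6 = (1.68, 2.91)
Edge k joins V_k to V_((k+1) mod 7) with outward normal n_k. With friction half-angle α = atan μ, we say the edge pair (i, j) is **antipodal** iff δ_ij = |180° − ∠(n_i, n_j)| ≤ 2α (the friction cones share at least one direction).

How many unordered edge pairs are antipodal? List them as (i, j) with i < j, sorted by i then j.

α = atan 0.2 = 11.31°;  2α = 22.62°
n_0 = (-0.8456, +0.5338)
n_1 = (-0.9534, -0.3016)
n_2 = (-0.6028, -0.7979)
n_3 = (-0.1217, -0.9926)
n_4 = (+0.7482, -0.6635)
n_5 = (+0.8853, +0.4650)
n_6 = (+0.0430, +0.9991)
  (0,1): δ = 130.19°  ·
  (0,2): δ = 94.81°  ·
  (0,3): δ = 64.73°  ·
  (0,4): δ = 9.31°  ✓
  (0,5): δ = 59.97°  ·
  (0,6): δ = 119.80°  ·
  (1,2): δ = 144.62°  ·
  (1,3): δ = 114.54°  ·
  (1,4): δ = 59.12°  ·
  (1,5): δ = 10.16°  ✓
  (1,6): δ = 69.98°  ·
  (2,3): δ = 149.92°  ·
  (2,4): δ = 94.50°  ·
  (2,5): δ = 25.22°  ·
  (2,6): δ = 34.61°  ·
  (3,4): δ = 124.58°  ·
  (3,5): δ = 55.30°  ·
  (3,6): δ = 4.52°  ✓
  (4,5): δ = 110.72°  ·
  (4,6): δ = 50.90°  ·
  (5,6): δ = 120.18°  ·
antipodal pairs: 3

count = 3; pairs: (0,4), (1,5), (3,6)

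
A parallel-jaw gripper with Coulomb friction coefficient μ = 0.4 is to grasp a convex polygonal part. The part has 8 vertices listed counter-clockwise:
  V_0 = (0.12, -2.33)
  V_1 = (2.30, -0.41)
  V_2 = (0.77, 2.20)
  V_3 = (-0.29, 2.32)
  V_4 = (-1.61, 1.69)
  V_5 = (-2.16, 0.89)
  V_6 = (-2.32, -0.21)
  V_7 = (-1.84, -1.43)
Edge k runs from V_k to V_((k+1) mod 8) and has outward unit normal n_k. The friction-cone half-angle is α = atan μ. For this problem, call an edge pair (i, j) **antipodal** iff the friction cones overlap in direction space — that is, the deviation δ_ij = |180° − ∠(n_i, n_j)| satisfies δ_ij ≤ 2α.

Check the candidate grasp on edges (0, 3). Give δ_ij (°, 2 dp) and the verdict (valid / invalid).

δ = 15.86°, valid

α = atan 0.4 = 21.80°;  2α = 43.60°
edge 0: e_0 = (+2.18, +1.92);  n_0 = (+0.6609, -0.7504)
edge 3: e_3 = (-1.32, -0.63);  n_3 = (-0.4307, +0.9025)
∠(n_0, n_3) = 164.14°
δ = |180° − 164.14°| = 15.86°
15.86° ≤ 2α = 43.60°  →  valid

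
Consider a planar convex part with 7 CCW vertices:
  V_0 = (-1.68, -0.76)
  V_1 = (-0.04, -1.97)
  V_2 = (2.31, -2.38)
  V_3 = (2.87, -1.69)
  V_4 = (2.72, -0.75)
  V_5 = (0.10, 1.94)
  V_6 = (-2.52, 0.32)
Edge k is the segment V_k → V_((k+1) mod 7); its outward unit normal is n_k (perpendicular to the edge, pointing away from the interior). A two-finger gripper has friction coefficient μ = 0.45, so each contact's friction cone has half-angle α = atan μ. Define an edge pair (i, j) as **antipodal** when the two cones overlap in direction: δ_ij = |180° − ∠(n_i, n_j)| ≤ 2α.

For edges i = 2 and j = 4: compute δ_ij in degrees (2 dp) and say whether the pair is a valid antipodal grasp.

α = atan 0.45 = 24.23°;  2α = 48.46°
edge 2: e_2 = (+0.56, +0.69);  n_2 = (+0.7765, -0.6302)
edge 4: e_4 = (-2.62, +2.69);  n_4 = (+0.7164, +0.6977)
∠(n_2, n_4) = 83.31°
δ = |180° − 83.31°| = 96.69°
96.69° > 2α = 48.46°  →  invalid

δ = 96.69°, invalid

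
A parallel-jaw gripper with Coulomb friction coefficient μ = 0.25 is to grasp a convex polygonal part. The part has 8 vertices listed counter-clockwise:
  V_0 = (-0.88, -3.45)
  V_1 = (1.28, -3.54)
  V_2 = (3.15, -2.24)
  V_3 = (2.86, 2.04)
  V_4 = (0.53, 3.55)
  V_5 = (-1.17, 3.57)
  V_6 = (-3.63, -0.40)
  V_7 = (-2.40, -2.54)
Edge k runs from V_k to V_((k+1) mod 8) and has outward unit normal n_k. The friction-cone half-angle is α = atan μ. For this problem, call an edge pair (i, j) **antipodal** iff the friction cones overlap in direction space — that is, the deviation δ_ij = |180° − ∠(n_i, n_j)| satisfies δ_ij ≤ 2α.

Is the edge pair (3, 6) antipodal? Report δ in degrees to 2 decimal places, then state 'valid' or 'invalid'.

α = atan 0.25 = 14.04°;  2α = 28.07°
edge 3: e_3 = (-2.33, +1.51);  n_3 = (+0.5438, +0.8392)
edge 6: e_6 = (+1.23, -2.14);  n_6 = (-0.8670, -0.4983)
∠(n_3, n_6) = 152.83°
δ = |180° − 152.83°| = 27.17°
27.17° ≤ 2α = 28.07°  →  valid

δ = 27.17°, valid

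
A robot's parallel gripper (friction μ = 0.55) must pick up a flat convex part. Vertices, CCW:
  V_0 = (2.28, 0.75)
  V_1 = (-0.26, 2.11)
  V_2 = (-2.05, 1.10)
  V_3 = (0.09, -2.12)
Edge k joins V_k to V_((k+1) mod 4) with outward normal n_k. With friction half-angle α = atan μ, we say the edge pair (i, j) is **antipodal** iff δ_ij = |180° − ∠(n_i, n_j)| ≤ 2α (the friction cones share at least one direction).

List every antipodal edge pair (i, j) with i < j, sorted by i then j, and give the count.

α = atan 0.55 = 28.81°;  2α = 57.62°
n_0 = (+0.4720, +0.8816)
n_1 = (-0.4914, +0.8709)
n_2 = (-0.8328, -0.5535)
n_3 = (+0.7950, -0.6066)
  (0,1): δ = 122.40°  ·
  (0,2): δ = 28.23°  ✓
  (0,3): δ = 80.82°  ·
  (1,2): δ = 85.83°  ·
  (1,3): δ = 23.22°  ✓
  (2,3): δ = 70.95°  ·
antipodal pairs: 2

count = 2; pairs: (0,2), (1,3)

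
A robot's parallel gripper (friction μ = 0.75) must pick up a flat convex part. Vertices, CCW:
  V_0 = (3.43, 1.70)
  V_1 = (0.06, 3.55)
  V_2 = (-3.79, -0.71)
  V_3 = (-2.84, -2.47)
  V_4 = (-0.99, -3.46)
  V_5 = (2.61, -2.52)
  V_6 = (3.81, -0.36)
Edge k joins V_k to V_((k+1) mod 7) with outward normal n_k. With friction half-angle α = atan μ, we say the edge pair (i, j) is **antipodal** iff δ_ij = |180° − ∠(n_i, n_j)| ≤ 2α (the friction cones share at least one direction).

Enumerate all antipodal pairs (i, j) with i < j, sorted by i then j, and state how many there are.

α = atan 0.75 = 36.87°;  2α = 73.74°
n_0 = (+0.4812, +0.8766)
n_1 = (-0.7419, +0.6705)
n_2 = (-0.8800, -0.4750)
n_3 = (-0.4718, -0.8817)
n_4 = (+0.2526, -0.9676)
n_5 = (+0.8742, -0.4856)
n_6 = (+0.9834, +0.1814)
  (0,1): δ = 103.34°  ·
  (0,2): δ = 32.88°  ✓
  (0,3): δ = 0.61°  ✓
  (0,4): δ = 43.40°  ✓
  (0,5): δ = 89.71°  ·
  (0,6): δ = 129.22°  ·
  (1,2): δ = 109.54°  ·
  (1,3): δ = 76.05°  ·
  (1,4): δ = 33.26°  ✓
  (1,5): δ = 13.05°  ✓
  (1,6): δ = 52.56°  ✓
  (2,3): δ = 146.51°  ·
  (2,4): δ = 103.73°  ·
  (2,5): δ = 57.41°  ✓
  (2,6): δ = 17.91°  ✓
  (3,4): δ = 137.21°  ·
  (3,5): δ = 90.90°  ·
  (3,6): δ = 51.40°  ✓
  (4,5): δ = 133.69°  ·
  (4,6): δ = 94.18°  ·
  (5,6): δ = 140.49°  ·
antipodal pairs: 9

count = 9; pairs: (0,2), (0,3), (0,4), (1,4), (1,5), (1,6), (2,5), (2,6), (3,6)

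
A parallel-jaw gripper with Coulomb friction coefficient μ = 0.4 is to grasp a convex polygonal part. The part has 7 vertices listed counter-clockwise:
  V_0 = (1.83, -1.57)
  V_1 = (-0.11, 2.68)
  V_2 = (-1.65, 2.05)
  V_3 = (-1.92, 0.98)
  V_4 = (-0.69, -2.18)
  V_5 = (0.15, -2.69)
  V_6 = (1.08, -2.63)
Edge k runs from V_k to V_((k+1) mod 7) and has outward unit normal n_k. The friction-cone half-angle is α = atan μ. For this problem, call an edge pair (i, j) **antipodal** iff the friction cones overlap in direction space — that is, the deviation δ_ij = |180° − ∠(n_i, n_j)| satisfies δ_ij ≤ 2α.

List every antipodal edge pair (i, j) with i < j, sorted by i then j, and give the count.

α = atan 0.4 = 21.80°;  2α = 43.60°
n_0 = (+0.9097, +0.4153)
n_1 = (-0.3786, +0.9255)
n_2 = (-0.9696, +0.2447)
n_3 = (-0.9319, -0.3627)
n_4 = (-0.5190, -0.8548)
n_5 = (+0.0644, -0.9979)
n_6 = (+0.8163, -0.5776)
  (0,1): δ = 92.29°  ·
  (0,2): δ = 38.70°  ✓
  (0,3): δ = 3.27°  ✓
  (0,4): δ = 34.20°  ✓
  (0,5): δ = 69.16°  ·
  (0,6): δ = 120.18°  ·
  (1,2): δ = 126.41°  ·
  (1,3): δ = 90.98°  ·
  (1,4): δ = 53.51°  ·
  (1,5): δ = 18.56°  ✓
  (1,6): δ = 32.47°  ✓
  (2,3): δ = 144.57°  ·
  (2,4): δ = 107.10°  ·
  (2,5): δ = 72.15°  ·
  (2,6): δ = 21.12°  ✓
  (3,4): δ = 142.53°  ·
  (3,5): δ = 107.58°  ·
  (3,6): δ = 56.55°  ·
  (4,5): δ = 145.04°  ·
  (4,6): δ = 94.02°  ·
  (5,6): δ = 128.97°  ·
antipodal pairs: 6

count = 6; pairs: (0,2), (0,3), (0,4), (1,5), (1,6), (2,6)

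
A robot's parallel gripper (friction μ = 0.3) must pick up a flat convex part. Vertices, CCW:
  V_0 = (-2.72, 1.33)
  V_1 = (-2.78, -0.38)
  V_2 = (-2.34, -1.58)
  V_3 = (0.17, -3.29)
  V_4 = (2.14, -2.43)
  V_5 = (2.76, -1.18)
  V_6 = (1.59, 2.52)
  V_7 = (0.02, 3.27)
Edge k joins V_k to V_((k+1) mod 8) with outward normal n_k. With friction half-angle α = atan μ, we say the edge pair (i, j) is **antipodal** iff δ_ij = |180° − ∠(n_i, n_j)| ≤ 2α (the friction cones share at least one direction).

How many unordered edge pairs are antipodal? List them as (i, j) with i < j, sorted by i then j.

α = atan 0.3 = 16.70°;  2α = 33.40°
n_0 = (-0.9994, +0.0351)
n_1 = (-0.9389, -0.3443)
n_2 = (-0.5630, -0.8264)
n_3 = (+0.4001, -0.9165)
n_4 = (+0.8959, -0.4443)
n_5 = (+0.9535, +0.3015)
n_6 = (+0.4310, +0.9023)
n_7 = (-0.5779, +0.8161)
  (0,1): δ = 157.85°  ·
  (0,2): δ = 122.26°  ·
  (0,3): δ = 64.41°  ·
  (0,4): δ = 24.37°  ✓
  (0,5): δ = 19.56°  ✓
  (0,6): δ = 66.48°  ·
  (0,7): δ = 127.31°  ·
  (1,2): δ = 144.40°  ·
  (1,3): δ = 86.55°  ·
  (1,4): δ = 46.52°  ·
  (1,5): δ = 2.59°  ✓
  (1,6): δ = 44.33°  ·
  (1,7): δ = 105.16°  ·
  (2,3): δ = 122.15°  ·
  (2,4): δ = 82.12°  ·
  (2,5): δ = 38.19°  ·
  (2,6): δ = 8.73°  ✓
  (2,7): δ = 69.57°  ·
  (3,4): δ = 139.97°  ·
  (3,5): δ = 96.04°  ·
  (3,6): δ = 49.12°  ·
  (3,7): δ = 11.72°  ✓
  (4,5): δ = 136.07°  ·
  (4,6): δ = 89.15°  ·
  (4,7): δ = 28.32°  ✓
  (5,6): δ = 133.08°  ·
  (5,7): δ = 72.25°  ·
  (6,7): δ = 119.17°  ·
antipodal pairs: 6

count = 6; pairs: (0,4), (0,5), (1,5), (2,6), (3,7), (4,7)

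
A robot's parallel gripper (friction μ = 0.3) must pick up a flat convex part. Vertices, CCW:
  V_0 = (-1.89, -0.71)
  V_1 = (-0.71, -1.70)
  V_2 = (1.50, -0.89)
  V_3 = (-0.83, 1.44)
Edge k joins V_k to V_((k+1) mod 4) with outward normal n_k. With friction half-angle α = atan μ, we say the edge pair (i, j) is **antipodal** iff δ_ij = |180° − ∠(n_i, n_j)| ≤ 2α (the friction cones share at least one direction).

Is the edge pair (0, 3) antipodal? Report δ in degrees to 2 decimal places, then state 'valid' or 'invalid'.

δ = 103.75°, invalid

α = atan 0.3 = 16.70°;  2α = 33.40°
edge 0: e_0 = (+1.18, -0.99);  n_0 = (-0.6427, -0.7661)
edge 3: e_3 = (-1.06, -2.15);  n_3 = (-0.8969, +0.4422)
∠(n_0, n_3) = 76.25°
δ = |180° − 76.25°| = 103.75°
103.75° > 2α = 33.40°  →  invalid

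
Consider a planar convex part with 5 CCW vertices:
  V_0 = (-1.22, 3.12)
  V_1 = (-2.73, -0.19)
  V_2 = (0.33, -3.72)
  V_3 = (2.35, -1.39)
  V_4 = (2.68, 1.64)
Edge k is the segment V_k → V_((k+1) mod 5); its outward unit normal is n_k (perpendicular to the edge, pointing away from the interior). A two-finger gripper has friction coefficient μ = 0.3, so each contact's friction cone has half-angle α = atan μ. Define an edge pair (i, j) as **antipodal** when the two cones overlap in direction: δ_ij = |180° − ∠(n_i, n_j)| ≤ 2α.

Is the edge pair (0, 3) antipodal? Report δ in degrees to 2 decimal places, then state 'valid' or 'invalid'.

δ = 18.31°, valid

α = atan 0.3 = 16.70°;  2α = 33.40°
edge 0: e_0 = (-1.51, -3.31);  n_0 = (-0.9098, +0.4150)
edge 3: e_3 = (+0.33, +3.03);  n_3 = (+0.9941, -0.1083)
∠(n_0, n_3) = 161.69°
δ = |180° − 161.69°| = 18.31°
18.31° ≤ 2α = 33.40°  →  valid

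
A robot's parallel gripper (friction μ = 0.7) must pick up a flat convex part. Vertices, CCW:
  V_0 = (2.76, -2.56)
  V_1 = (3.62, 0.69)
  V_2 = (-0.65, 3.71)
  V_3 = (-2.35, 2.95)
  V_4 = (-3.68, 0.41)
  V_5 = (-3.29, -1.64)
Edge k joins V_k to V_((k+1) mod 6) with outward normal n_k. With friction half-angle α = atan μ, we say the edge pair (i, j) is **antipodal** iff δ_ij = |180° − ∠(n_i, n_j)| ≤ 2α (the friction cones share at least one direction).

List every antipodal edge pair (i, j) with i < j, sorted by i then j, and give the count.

count = 6; pairs: (0,2), (0,3), (0,4), (1,4), (1,5), (2,5)

α = atan 0.7 = 34.99°;  2α = 69.98°
n_0 = (+0.9667, -0.2558)
n_1 = (+0.5774, +0.8164)
n_2 = (-0.4081, +0.9129)
n_3 = (-0.8859, +0.4639)
n_4 = (-0.9824, -0.1869)
n_5 = (-0.1503, -0.9886)
  (0,1): δ = 110.45°  ·
  (0,2): δ = 51.09°  ✓
  (0,3): δ = 12.82°  ✓
  (0,4): δ = 25.59°  ✓
  (0,5): δ = 96.18°  ·
  (1,2): δ = 120.64°  ·
  (1,3): δ = 82.37°  ·
  (1,4): δ = 43.96°  ✓
  (1,5): δ = 26.62°  ✓
  (2,3): δ = 141.72°  ·
  (2,4): δ = 103.32°  ·
  (2,5): δ = 32.73°  ✓
  (3,4): δ = 141.59°  ·
  (3,5): δ = 71.01°  ·
  (4,5): δ = 109.42°  ·
antipodal pairs: 6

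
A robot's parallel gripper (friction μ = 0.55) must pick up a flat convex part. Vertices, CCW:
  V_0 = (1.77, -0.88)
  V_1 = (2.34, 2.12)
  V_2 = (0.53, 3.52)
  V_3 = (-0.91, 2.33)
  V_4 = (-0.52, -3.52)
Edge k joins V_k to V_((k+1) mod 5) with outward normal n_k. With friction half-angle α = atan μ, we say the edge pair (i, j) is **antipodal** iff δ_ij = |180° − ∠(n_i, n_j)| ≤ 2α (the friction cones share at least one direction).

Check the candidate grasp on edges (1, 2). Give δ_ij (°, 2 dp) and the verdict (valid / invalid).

α = atan 0.55 = 28.81°;  2α = 57.62°
edge 1: e_1 = (-1.81, +1.40);  n_1 = (+0.6118, +0.7910)
edge 2: e_2 = (-1.44, -1.19);  n_2 = (-0.6370, +0.7708)
∠(n_1, n_2) = 77.29°
δ = |180° − 77.29°| = 102.71°
102.71° > 2α = 57.62°  →  invalid

δ = 102.71°, invalid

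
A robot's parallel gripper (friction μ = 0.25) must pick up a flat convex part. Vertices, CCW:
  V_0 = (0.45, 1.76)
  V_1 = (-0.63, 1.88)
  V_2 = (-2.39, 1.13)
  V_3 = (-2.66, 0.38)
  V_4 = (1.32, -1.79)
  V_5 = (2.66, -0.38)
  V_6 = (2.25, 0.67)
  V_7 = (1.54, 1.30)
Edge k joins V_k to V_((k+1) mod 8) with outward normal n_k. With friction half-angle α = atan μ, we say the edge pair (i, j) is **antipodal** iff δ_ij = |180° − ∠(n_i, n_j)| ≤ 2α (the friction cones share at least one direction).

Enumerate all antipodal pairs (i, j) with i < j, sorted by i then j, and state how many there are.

count = 5; pairs: (0,3), (1,4), (2,4), (3,6), (3,7)

α = atan 0.25 = 14.04°;  2α = 28.07°
n_0 = (+0.1104, +0.9939)
n_1 = (-0.3920, +0.9200)
n_2 = (-0.9409, +0.3387)
n_3 = (-0.4787, -0.8780)
n_4 = (+0.7249, -0.6889)
n_5 = (+0.9315, +0.3637)
n_6 = (+0.6637, +0.7480)
n_7 = (+0.3888, +0.9213)
  (0,1): δ = 150.58°  ·
  (0,2): δ = 103.46°  ·
  (0,3): δ = 22.26°  ✓
  (0,4): δ = 52.80°  ·
  (0,5): δ = 117.67°  ·
  (0,6): δ = 144.76°  ·
  (0,7): δ = 163.46°  ·
  (1,2): δ = 132.88°  ·
  (1,3): δ = 51.68°  ·
  (1,4): δ = 23.38°  ✓
  (1,5): δ = 88.25°  ·
  (1,6): δ = 115.34°  ·
  (1,7): δ = 134.04°  ·
  (2,3): δ = 98.80°  ·
  (2,4): δ = 23.74°  ✓
  (2,5): δ = 41.13°  ·
  (2,6): δ = 68.22°  ·
  (2,7): δ = 86.92°  ·
  (3,4): δ = 104.94°  ·
  (3,5): δ = 40.07°  ·
  (3,6): δ = 12.98°  ✓
  (3,7): δ = 5.72°  ✓
  (4,5): δ = 115.13°  ·
  (4,6): δ = 88.04°  ·
  (4,7): δ = 69.34°  ·
  (5,6): δ = 152.91°  ·
  (5,7): δ = 134.21°  ·
  (6,7): δ = 161.30°  ·
antipodal pairs: 5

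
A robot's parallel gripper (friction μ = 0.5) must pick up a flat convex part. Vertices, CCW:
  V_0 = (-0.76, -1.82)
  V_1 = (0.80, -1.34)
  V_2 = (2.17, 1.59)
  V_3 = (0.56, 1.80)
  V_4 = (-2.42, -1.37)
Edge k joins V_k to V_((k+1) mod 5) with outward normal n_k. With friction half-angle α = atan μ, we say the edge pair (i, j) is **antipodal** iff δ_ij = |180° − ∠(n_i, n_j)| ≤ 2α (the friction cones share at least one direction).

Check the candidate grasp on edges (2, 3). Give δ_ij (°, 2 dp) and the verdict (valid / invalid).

δ = 125.80°, invalid

α = atan 0.5 = 26.57°;  2α = 53.13°
edge 2: e_2 = (-1.61, +0.21);  n_2 = (+0.1293, +0.9916)
edge 3: e_3 = (-2.98, -3.17);  n_3 = (-0.7286, +0.6849)
∠(n_2, n_3) = 54.20°
δ = |180° − 54.20°| = 125.80°
125.80° > 2α = 53.13°  →  invalid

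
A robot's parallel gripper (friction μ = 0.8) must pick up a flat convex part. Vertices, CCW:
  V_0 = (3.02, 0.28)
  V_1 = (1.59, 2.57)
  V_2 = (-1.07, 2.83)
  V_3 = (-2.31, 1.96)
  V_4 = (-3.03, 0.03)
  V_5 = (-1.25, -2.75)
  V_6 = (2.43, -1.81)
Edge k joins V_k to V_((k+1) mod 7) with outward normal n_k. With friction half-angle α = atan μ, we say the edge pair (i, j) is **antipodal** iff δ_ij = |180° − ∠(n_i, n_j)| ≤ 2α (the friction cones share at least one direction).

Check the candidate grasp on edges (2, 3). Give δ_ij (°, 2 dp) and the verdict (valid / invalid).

α = atan 0.8 = 38.66°;  2α = 77.32°
edge 2: e_2 = (-1.24, -0.87);  n_2 = (-0.5743, +0.8186)
edge 3: e_3 = (-0.72, -1.93);  n_3 = (-0.9369, +0.3495)
∠(n_2, n_3) = 34.49°
δ = |180° − 34.49°| = 145.51°
145.51° > 2α = 77.32°  →  invalid

δ = 145.51°, invalid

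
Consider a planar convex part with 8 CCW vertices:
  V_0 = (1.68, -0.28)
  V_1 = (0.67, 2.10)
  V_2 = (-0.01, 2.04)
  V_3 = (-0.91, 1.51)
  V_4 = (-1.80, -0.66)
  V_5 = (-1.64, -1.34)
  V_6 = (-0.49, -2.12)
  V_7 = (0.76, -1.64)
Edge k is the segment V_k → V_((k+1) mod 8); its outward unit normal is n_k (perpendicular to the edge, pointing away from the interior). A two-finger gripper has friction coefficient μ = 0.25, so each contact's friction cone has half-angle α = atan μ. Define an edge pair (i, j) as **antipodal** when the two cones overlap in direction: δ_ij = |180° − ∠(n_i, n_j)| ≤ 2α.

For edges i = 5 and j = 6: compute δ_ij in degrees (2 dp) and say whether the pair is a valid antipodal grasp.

δ = 124.85°, invalid

α = atan 0.25 = 14.04°;  2α = 28.07°
edge 5: e_5 = (+1.15, -0.78);  n_5 = (-0.5613, -0.8276)
edge 6: e_6 = (+1.25, +0.48);  n_6 = (+0.3585, -0.9335)
∠(n_5, n_6) = 55.15°
δ = |180° − 55.15°| = 124.85°
124.85° > 2α = 28.07°  →  invalid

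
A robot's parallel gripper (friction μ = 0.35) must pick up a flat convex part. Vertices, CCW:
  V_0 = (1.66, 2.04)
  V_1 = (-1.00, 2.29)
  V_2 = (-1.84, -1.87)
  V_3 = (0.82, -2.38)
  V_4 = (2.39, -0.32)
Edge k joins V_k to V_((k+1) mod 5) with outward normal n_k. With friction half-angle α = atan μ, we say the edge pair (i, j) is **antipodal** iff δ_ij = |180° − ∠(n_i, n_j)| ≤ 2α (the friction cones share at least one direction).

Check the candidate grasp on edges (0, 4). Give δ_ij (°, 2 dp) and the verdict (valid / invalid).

α = atan 0.35 = 19.29°;  2α = 38.58°
edge 0: e_0 = (-2.66, +0.25);  n_0 = (+0.0936, +0.9956)
edge 4: e_4 = (-0.73, +2.36);  n_4 = (+0.9553, +0.2955)
∠(n_0, n_4) = 67.44°
δ = |180° − 67.44°| = 112.56°
112.56° > 2α = 38.58°  →  invalid

δ = 112.56°, invalid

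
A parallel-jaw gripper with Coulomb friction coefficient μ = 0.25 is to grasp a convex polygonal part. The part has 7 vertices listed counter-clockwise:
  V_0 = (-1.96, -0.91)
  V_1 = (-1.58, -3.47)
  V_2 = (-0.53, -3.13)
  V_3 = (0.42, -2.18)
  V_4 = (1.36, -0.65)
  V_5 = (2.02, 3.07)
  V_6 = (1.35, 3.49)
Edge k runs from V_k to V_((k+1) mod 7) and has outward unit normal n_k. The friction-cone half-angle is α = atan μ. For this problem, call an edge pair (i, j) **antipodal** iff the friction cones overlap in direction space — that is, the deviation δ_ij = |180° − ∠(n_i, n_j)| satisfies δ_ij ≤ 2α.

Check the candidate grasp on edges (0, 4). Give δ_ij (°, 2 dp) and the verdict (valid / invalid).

δ = 18.50°, valid

α = atan 0.25 = 14.04°;  2α = 28.07°
edge 0: e_0 = (+0.38, -2.56);  n_0 = (-0.9892, -0.1468)
edge 4: e_4 = (+0.66, +3.72);  n_4 = (+0.9846, -0.1747)
∠(n_0, n_4) = 161.50°
δ = |180° − 161.50°| = 18.50°
18.50° ≤ 2α = 28.07°  →  valid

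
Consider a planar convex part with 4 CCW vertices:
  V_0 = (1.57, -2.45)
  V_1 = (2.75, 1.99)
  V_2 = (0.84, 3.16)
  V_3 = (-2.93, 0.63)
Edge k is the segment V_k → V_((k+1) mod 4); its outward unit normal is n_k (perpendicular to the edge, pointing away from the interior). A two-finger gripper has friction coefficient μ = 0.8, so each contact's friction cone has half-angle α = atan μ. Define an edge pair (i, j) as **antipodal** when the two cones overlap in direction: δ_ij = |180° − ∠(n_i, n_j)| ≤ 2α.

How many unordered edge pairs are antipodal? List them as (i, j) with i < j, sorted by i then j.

count = 4; pairs: (0,2), (0,3), (1,3), (2,3)

α = atan 0.8 = 38.66°;  2α = 77.32°
n_0 = (+0.9665, -0.2568)
n_1 = (+0.5224, +0.8527)
n_2 = (-0.5572, +0.8304)
n_3 = (-0.5648, -0.8252)
  (0,1): δ = 106.61°  ·
  (0,2): δ = 41.25°  ✓
  (0,3): δ = 70.49°  ✓
  (1,2): δ = 114.64°  ·
  (1,3): δ = 2.90°  ✓
  (2,3): δ = 68.25°  ✓
antipodal pairs: 4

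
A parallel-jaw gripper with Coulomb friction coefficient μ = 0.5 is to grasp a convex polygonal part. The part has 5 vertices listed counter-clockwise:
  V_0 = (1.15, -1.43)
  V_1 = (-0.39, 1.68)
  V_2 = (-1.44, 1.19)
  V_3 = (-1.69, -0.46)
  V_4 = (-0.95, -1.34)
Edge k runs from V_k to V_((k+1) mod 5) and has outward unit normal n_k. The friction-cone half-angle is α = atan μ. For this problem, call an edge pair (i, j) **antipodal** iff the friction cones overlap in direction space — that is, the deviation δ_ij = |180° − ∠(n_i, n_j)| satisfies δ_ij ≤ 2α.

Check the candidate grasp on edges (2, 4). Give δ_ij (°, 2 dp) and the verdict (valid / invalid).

α = atan 0.5 = 26.57°;  2α = 53.13°
edge 2: e_2 = (-0.25, -1.65);  n_2 = (-0.9887, +0.1498)
edge 4: e_4 = (+2.10, -0.09);  n_4 = (-0.0428, -0.9991)
∠(n_2, n_4) = 96.16°
δ = |180° − 96.16°| = 83.84°
83.84° > 2α = 53.13°  →  invalid

δ = 83.84°, invalid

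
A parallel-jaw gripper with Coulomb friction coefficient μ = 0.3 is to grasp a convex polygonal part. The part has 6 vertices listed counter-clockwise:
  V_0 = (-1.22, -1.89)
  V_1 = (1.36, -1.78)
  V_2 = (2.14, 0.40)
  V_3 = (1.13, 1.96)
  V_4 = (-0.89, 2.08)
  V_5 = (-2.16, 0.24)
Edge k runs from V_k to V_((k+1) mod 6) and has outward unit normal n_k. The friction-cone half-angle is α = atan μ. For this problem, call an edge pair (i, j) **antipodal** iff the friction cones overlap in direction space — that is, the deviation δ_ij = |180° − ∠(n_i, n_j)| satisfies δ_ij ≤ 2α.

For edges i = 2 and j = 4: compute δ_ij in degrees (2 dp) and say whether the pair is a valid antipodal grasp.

α = atan 0.3 = 16.70°;  2α = 33.40°
edge 2: e_2 = (-1.01, +1.56);  n_2 = (+0.8394, +0.5435)
edge 4: e_4 = (-1.27, -1.84);  n_4 = (-0.8230, +0.5680)
∠(n_2, n_4) = 112.47°
δ = |180° − 112.47°| = 67.53°
67.53° > 2α = 33.40°  →  invalid

δ = 67.53°, invalid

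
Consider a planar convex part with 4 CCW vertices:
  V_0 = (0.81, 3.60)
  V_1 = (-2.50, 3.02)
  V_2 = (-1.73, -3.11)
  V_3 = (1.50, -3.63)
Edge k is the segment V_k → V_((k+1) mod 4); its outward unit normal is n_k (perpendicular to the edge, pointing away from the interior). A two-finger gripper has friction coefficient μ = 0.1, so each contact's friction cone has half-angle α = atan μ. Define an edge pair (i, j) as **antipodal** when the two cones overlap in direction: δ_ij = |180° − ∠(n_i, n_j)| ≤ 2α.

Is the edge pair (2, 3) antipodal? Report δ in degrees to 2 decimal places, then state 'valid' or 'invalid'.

α = atan 0.1 = 5.71°;  2α = 11.42°
edge 2: e_2 = (+3.23, -0.52);  n_2 = (-0.1589, -0.9873)
edge 3: e_3 = (-0.69, +7.23);  n_3 = (+0.9955, +0.0950)
∠(n_2, n_3) = 104.60°
δ = |180° − 104.60°| = 75.40°
75.40° > 2α = 11.42°  →  invalid

δ = 75.40°, invalid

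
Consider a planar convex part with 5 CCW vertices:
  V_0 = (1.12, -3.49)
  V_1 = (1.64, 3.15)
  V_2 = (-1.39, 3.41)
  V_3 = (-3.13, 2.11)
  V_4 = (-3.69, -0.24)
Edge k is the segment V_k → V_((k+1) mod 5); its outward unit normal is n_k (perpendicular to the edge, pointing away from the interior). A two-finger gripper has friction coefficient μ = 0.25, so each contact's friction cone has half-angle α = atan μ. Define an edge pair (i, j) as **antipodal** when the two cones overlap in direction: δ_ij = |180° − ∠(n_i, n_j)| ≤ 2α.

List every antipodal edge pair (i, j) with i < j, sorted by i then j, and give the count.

α = atan 0.25 = 14.04°;  2α = 28.07°
n_0 = (+0.9969, -0.0781)
n_1 = (+0.0855, +0.9963)
n_2 = (-0.5985, +0.8011)
n_3 = (-0.9728, +0.2318)
n_4 = (-0.5599, -0.8286)
  (0,1): δ = 90.43°  ·
  (0,2): δ = 48.76°  ·
  (0,3): δ = 8.93°  ✓
  (0,4): δ = 60.43°  ·
  (1,2): δ = 138.33°  ·
  (1,3): δ = 98.50°  ·
  (1,4): δ = 29.14°  ·
  (2,3): δ = 140.17°  ·
  (2,4): δ = 70.81°  ·
  (3,4): δ = 110.64°  ·
antipodal pairs: 1

count = 1; pairs: (0,3)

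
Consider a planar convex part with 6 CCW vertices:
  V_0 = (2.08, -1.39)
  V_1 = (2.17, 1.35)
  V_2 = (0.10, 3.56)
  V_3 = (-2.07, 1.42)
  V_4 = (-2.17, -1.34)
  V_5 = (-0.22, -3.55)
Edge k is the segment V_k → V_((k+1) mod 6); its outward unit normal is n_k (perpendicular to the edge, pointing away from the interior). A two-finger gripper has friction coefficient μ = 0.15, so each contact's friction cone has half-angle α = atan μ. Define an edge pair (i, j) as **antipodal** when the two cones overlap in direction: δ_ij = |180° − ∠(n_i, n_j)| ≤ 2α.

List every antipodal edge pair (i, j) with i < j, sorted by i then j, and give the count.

α = atan 0.15 = 8.53°;  2α = 17.06°
n_0 = (+0.9995, -0.0328)
n_1 = (+0.7298, +0.6836)
n_2 = (-0.7022, +0.7120)
n_3 = (-0.9993, +0.0362)
n_4 = (-0.7498, -0.6616)
n_5 = (+0.6846, -0.7289)
  (0,1): δ = 134.99°  ·
  (0,2): δ = 43.52°  ·
  (0,3): δ = 0.19°  ✓
  (0,4): δ = 43.30°  ·
  (0,5): δ = 135.08°  ·
  (1,2): δ = 88.53°  ·
  (1,3): δ = 45.20°  ·
  (1,4): δ = 1.70°  ✓
  (1,5): δ = 90.08°  ·
  (2,3): δ = 136.68°  ·
  (2,4): δ = 93.18°  ·
  (2,5): δ = 1.40°  ✓
  (3,4): δ = 136.50°  ·
  (3,5): δ = 44.72°  ·
  (4,5): δ = 88.22°  ·
antipodal pairs: 3

count = 3; pairs: (0,3), (1,4), (2,5)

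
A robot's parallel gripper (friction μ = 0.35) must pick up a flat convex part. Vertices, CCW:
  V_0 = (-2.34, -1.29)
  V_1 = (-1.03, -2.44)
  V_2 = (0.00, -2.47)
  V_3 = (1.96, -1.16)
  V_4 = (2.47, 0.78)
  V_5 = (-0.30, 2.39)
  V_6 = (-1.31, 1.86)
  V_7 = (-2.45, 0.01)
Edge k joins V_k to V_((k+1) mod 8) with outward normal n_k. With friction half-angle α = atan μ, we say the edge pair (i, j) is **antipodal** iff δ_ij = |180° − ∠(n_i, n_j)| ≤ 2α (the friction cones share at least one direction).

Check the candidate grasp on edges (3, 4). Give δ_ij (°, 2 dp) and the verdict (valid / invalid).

δ = 105.44°, invalid

α = atan 0.35 = 19.29°;  2α = 38.58°
edge 3: e_3 = (+0.51, +1.94);  n_3 = (+0.9671, -0.2542)
edge 4: e_4 = (-2.77, +1.61);  n_4 = (+0.5025, +0.8646)
∠(n_3, n_4) = 74.56°
δ = |180° − 74.56°| = 105.44°
105.44° > 2α = 38.58°  →  invalid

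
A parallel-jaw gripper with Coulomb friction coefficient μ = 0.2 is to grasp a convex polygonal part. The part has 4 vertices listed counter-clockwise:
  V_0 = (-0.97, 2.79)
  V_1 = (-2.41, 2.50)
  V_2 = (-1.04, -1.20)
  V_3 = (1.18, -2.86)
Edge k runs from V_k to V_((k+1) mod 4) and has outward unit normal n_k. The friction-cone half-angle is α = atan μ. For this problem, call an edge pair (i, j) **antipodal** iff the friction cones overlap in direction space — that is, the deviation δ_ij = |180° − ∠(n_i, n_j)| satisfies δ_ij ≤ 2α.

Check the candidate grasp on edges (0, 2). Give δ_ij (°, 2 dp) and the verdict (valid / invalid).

α = atan 0.2 = 11.31°;  2α = 22.62°
edge 0: e_0 = (-1.44, -0.29);  n_0 = (-0.1974, +0.9803)
edge 2: e_2 = (+2.22, -1.66);  n_2 = (-0.5988, -0.8009)
∠(n_0, n_2) = 131.83°
δ = |180° − 131.83°| = 48.17°
48.17° > 2α = 22.62°  →  invalid

δ = 48.17°, invalid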